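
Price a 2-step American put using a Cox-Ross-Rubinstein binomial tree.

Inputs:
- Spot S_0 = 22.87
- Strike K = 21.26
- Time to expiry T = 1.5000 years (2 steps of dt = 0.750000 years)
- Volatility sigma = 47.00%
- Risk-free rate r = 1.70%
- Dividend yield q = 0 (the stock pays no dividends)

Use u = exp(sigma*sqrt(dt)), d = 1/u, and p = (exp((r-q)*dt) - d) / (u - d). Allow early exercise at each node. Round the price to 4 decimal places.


dt = T/N = 0.750000
u = exp(sigma*sqrt(dt)) = 1.502352; d = 1/u = 0.665623
p = (exp((r-q)*dt) - d) / (u - d) = 0.414959
Discount per step: exp(-r*dt) = 0.987331
Stock lattice S(k, i) with i counting down-moves:
  k=0: S(0,0) = 22.8700
  k=1: S(1,0) = 34.3588; S(1,1) = 15.2228
  k=2: S(2,0) = 51.6190; S(2,1) = 22.8700; S(2,2) = 10.1326
Terminal payoffs V(N, i) = max(K - S_T, 0):
  V(2,0) = 0.000000; V(2,1) = 0.000000; V(2,2) = 11.127358
Backward induction: V(k, i) = exp(-r*dt) * [p * V(k+1, i) + (1-p) * V(k+1, i+1)]; then take max(V_cont, immediate exercise) for American.
  V(1,0) = exp(-r*dt) * [p*0.000000 + (1-p)*0.000000] = 0.000000; exercise = 0.000000; V(1,0) = max -> 0.000000
  V(1,1) = exp(-r*dt) * [p*0.000000 + (1-p)*11.127358] = 6.427480; exercise = 6.037204; V(1,1) = max -> 6.427480
  V(0,0) = exp(-r*dt) * [p*0.000000 + (1-p)*6.427480] = 3.712696; exercise = 0.000000; V(0,0) = max -> 3.712696

Answer: Price = V(0,0) = 3.7127


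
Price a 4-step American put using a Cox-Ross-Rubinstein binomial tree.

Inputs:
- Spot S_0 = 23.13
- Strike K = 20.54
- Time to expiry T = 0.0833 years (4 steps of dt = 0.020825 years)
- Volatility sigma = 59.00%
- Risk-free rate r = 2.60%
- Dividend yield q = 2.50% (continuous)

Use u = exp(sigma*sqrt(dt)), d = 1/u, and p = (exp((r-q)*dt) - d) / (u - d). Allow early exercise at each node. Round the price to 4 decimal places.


dt = T/N = 0.020825
u = exp(sigma*sqrt(dt)) = 1.088872; d = 1/u = 0.918382
p = (exp((r-q)*dt) - d) / (u - d) = 0.478849
Discount per step: exp(-r*dt) = 0.999459
Stock lattice S(k, i) with i counting down-moves:
  k=0: S(0,0) = 23.1300
  k=1: S(1,0) = 25.1856; S(1,1) = 21.2422
  k=2: S(2,0) = 27.4239; S(2,1) = 23.1300; S(2,2) = 19.5084
  k=3: S(3,0) = 29.8611; S(3,1) = 25.1856; S(3,2) = 21.2422; S(3,3) = 17.9162
  k=4: S(4,0) = 32.5149; S(4,1) = 27.4239; S(4,2) = 23.1300; S(4,3) = 19.5084; S(4,4) = 16.4539
Terminal payoffs V(N, i) = max(K - S_T, 0):
  V(4,0) = 0.000000; V(4,1) = 0.000000; V(4,2) = 0.000000; V(4,3) = 1.031579; V(4,4) = 4.086110
Backward induction: V(k, i) = exp(-r*dt) * [p * V(k+1, i) + (1-p) * V(k+1, i+1)]; then take max(V_cont, immediate exercise) for American.
  V(3,0) = exp(-r*dt) * [p*0.000000 + (1-p)*0.000000] = 0.000000; exercise = 0.000000; V(3,0) = max -> 0.000000
  V(3,1) = exp(-r*dt) * [p*0.000000 + (1-p)*0.000000] = 0.000000; exercise = 0.000000; V(3,1) = max -> 0.000000
  V(3,2) = exp(-r*dt) * [p*0.000000 + (1-p)*1.031579] = 0.537317; exercise = 0.000000; V(3,2) = max -> 0.537317
  V(3,3) = exp(-r*dt) * [p*1.031579 + (1-p)*4.086110] = 2.622029; exercise = 2.623822; V(3,3) = max -> 2.623822
  V(2,0) = exp(-r*dt) * [p*0.000000 + (1-p)*0.000000] = 0.000000; exercise = 0.000000; V(2,0) = max -> 0.000000
  V(2,1) = exp(-r*dt) * [p*0.000000 + (1-p)*0.537317] = 0.279871; exercise = 0.000000; V(2,1) = max -> 0.279871
  V(2,2) = exp(-r*dt) * [p*0.537317 + (1-p)*2.623822] = 1.623821; exercise = 1.031579; V(2,2) = max -> 1.623821
  V(1,0) = exp(-r*dt) * [p*0.000000 + (1-p)*0.279871] = 0.145776; exercise = 0.000000; V(1,0) = max -> 0.145776
  V(1,1) = exp(-r*dt) * [p*0.279871 + (1-p)*1.623821] = 0.979741; exercise = 0.000000; V(1,1) = max -> 0.979741
  V(0,0) = exp(-r*dt) * [p*0.145776 + (1-p)*0.979741] = 0.580083; exercise = 0.000000; V(0,0) = max -> 0.580083

Answer: Price = V(0,0) = 0.5801


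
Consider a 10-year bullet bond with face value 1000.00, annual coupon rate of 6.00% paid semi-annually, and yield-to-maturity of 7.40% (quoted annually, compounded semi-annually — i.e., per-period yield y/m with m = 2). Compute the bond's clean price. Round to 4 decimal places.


Coupon per period c = face * coupon_rate / m = 30.000000
Periods per year m = 2; per-period yield y/m = 0.037000
Number of cashflows N = 20
Cashflows (t years, CF_t, discount factor 1/(1+y/m)^(m*t), PV):
  t = 0.5000: CF_t = 30.000000, DF = 0.964320, PV = 28.929605
  t = 1.0000: CF_t = 30.000000, DF = 0.929913, PV = 27.897401
  t = 1.5000: CF_t = 30.000000, DF = 0.896734, PV = 26.902026
  t = 2.0000: CF_t = 30.000000, DF = 0.864739, PV = 25.942166
  t = 2.5000: CF_t = 30.000000, DF = 0.833885, PV = 25.016553
  t = 3.0000: CF_t = 30.000000, DF = 0.804132, PV = 24.123966
  t = 3.5000: CF_t = 30.000000, DF = 0.775441, PV = 23.263227
  t = 4.0000: CF_t = 30.000000, DF = 0.747773, PV = 22.433199
  t = 4.5000: CF_t = 30.000000, DF = 0.721093, PV = 21.632786
  t = 5.0000: CF_t = 30.000000, DF = 0.695364, PV = 20.860931
  t = 5.5000: CF_t = 30.000000, DF = 0.670554, PV = 20.116616
  t = 6.0000: CF_t = 30.000000, DF = 0.646629, PV = 19.398859
  t = 6.5000: CF_t = 30.000000, DF = 0.623557, PV = 18.706710
  t = 7.0000: CF_t = 30.000000, DF = 0.601309, PV = 18.039258
  t = 7.5000: CF_t = 30.000000, DF = 0.579854, PV = 17.395620
  t = 8.0000: CF_t = 30.000000, DF = 0.559165, PV = 16.774947
  t = 8.5000: CF_t = 30.000000, DF = 0.539214, PV = 16.176419
  t = 9.0000: CF_t = 30.000000, DF = 0.519975, PV = 15.599247
  t = 9.5000: CF_t = 30.000000, DF = 0.501422, PV = 15.042668
  t = 10.0000: CF_t = 1030.000000, DF = 0.483532, PV = 498.037560
Price P = sum_t PV_t = 902.289764

Answer: Price = 902.2898


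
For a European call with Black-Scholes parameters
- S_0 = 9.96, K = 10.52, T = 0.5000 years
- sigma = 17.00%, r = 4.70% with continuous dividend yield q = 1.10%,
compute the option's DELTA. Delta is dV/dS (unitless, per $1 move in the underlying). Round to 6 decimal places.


Answer: Delta = 0.400936

Derivation:
d1 = -0.2452091229; d2 = -0.3654172757
phi(d1) = 0.3871270713; exp(-qT) = 0.9945150973; exp(-rT) = 0.9767739747
N(d1) = 0.4031472565
Delta = exp(-qT) * N(d1) = 0.9945150973 * 0.4031472565 = 0.400936


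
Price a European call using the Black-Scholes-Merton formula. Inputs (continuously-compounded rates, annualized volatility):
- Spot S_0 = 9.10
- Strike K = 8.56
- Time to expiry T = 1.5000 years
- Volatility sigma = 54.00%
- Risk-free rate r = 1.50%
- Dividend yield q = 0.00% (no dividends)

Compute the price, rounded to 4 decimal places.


Answer: Price = 2.6460

Derivation:
d1 = (ln(S/K) + (r - q + 0.5*sigma^2) * T) / (sigma * sqrt(T)) = 0.45719911
d2 = d1 - sigma * sqrt(T) = -0.20416312
exp(-rT) = 0.97775124; exp(-qT) = 1.00000000
C = S_0 * exp(-qT) * N(d1) - K * exp(-rT) * N(d2)
N(d1) = 0.67623603; N(d2) = 0.41911302
C = 9.1000 * 1.00000000 * 0.67623603 - 8.5600 * 0.97775124 * 0.41911302 = 2.6460


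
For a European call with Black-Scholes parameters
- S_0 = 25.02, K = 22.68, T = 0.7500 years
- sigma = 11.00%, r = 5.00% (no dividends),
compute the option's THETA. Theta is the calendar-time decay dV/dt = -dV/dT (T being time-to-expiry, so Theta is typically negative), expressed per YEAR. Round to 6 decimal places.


Answer: Theta = -1.214729

Derivation:
d1 = 1.4720282671; d2 = 1.3767654726
phi(d1) = 0.1350146291; exp(-qT) = 1.0000000000; exp(-rT) = 0.9631944177
Theta = -S*exp(-qT)*phi(d1)*sigma/(2*sqrt(T)) - r*K*exp(-rT)*N(d2) + q*S*exp(-qT)*N(d1)
N(d1) = 0.9294933778; N(d2) = 0.9157076155; sqrt(T) = 0.8660254038
Term 1 = -25.0200 * 1.0000000000 * 0.1350146291 * 0.1100 / (2 * 0.8660254038) = -0.2145360059
Term 2 = -0.0500 * 22.6800 * 0.9631944177 * 0.9157076155 = -1.0001930616
Term 3 = 0 (no dividend yield, q = 0)
Theta = -0.2145360059 + (-1.0001930616) + (0.0000000000) = -1.214729


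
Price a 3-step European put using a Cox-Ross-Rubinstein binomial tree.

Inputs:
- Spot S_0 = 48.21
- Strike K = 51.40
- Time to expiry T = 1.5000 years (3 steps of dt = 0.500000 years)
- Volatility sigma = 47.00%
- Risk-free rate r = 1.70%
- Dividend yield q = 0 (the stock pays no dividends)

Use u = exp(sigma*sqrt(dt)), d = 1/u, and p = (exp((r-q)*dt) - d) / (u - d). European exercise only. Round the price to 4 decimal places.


dt = T/N = 0.500000
u = exp(sigma*sqrt(dt)) = 1.394227; d = 1/u = 0.717243
p = (exp((r-q)*dt) - d) / (u - d) = 0.430281
Discount per step: exp(-r*dt) = 0.991536
Stock lattice S(k, i) with i counting down-moves:
  k=0: S(0,0) = 48.2100
  k=1: S(1,0) = 67.2157; S(1,1) = 34.5783
  k=2: S(2,0) = 93.7139; S(2,1) = 48.2100; S(2,2) = 24.8011
  k=3: S(3,0) = 130.6585; S(3,1) = 67.2157; S(3,2) = 34.5783; S(3,3) = 17.7884
Terminal payoffs V(N, i) = max(K - S_T, 0):
  V(3,0) = 0.000000; V(3,1) = 0.000000; V(3,2) = 16.821701; V(3,3) = 33.611612
Backward induction: V(k, i) = exp(-r*dt) * [p * V(k+1, i) + (1-p) * V(k+1, i+1)].
  V(2,0) = exp(-r*dt) * [p*0.000000 + (1-p)*0.000000] = 0.000000
  V(2,1) = exp(-r*dt) * [p*0.000000 + (1-p)*16.821701] = 9.502535
  V(2,2) = exp(-r*dt) * [p*16.821701 + (1-p)*33.611612] = 26.163899
  V(1,0) = exp(-r*dt) * [p*0.000000 + (1-p)*9.502535] = 5.367957
  V(1,1) = exp(-r*dt) * [p*9.502535 + (1-p)*26.163899] = 18.834066
  V(0,0) = exp(-r*dt) * [p*5.367957 + (1-p)*18.834066] = 12.929493

Answer: Price = V(0,0) = 12.9295


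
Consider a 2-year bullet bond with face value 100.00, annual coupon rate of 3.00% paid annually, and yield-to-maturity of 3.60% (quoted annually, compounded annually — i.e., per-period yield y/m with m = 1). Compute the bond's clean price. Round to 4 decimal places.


Coupon per period c = face * coupon_rate / m = 3.000000
Periods per year m = 1; per-period yield y/m = 0.036000
Number of cashflows N = 2
Cashflows (t years, CF_t, discount factor 1/(1+y/m)^(m*t), PV):
  t = 1.0000: CF_t = 3.000000, DF = 0.965251, PV = 2.895753
  t = 2.0000: CF_t = 103.000000, DF = 0.931709, PV = 95.966071
Price P = sum_t PV_t = 98.861824

Answer: Price = 98.8618


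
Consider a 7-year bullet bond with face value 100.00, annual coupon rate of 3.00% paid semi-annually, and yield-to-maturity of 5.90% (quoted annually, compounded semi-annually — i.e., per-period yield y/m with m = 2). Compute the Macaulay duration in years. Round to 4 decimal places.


Answer: Macaulay duration = 6.2908 years

Derivation:
Coupon per period c = face * coupon_rate / m = 1.500000
Periods per year m = 2; per-period yield y/m = 0.029500
Number of cashflows N = 14
Cashflows (t years, CF_t, discount factor 1/(1+y/m)^(m*t), PV):
  t = 0.5000: CF_t = 1.500000, DF = 0.971345, PV = 1.457018
  t = 1.0000: CF_t = 1.500000, DF = 0.943512, PV = 1.415268
  t = 1.5000: CF_t = 1.500000, DF = 0.916476, PV = 1.374714
  t = 2.0000: CF_t = 1.500000, DF = 0.890214, PV = 1.335322
  t = 2.5000: CF_t = 1.500000, DF = 0.864706, PV = 1.297058
  t = 3.0000: CF_t = 1.500000, DF = 0.839928, PV = 1.259892
  t = 3.5000: CF_t = 1.500000, DF = 0.815860, PV = 1.223790
  t = 4.0000: CF_t = 1.500000, DF = 0.792482, PV = 1.188722
  t = 4.5000: CF_t = 1.500000, DF = 0.769773, PV = 1.154660
  t = 5.0000: CF_t = 1.500000, DF = 0.747716, PV = 1.121574
  t = 5.5000: CF_t = 1.500000, DF = 0.726290, PV = 1.089435
  t = 6.0000: CF_t = 1.500000, DF = 0.705479, PV = 1.058218
  t = 6.5000: CF_t = 1.500000, DF = 0.685263, PV = 1.027895
  t = 7.0000: CF_t = 101.500000, DF = 0.665627, PV = 67.561165
Price P = sum_t PV_t = 83.564729
Macaulay numerator sum_t t * PV_t:
  t * PV_t at t = 0.5000: 0.728509
  t * PV_t at t = 1.0000: 1.415268
  t * PV_t at t = 1.5000: 2.062070
  t * PV_t at t = 2.0000: 2.670643
  t * PV_t at t = 2.5000: 3.242646
  t * PV_t at t = 3.0000: 3.779675
  t * PV_t at t = 3.5000: 4.283264
  t * PV_t at t = 4.0000: 4.754890
  t * PV_t at t = 4.5000: 5.195970
  t * PV_t at t = 5.0000: 5.607868
  t * PV_t at t = 5.5000: 5.991894
  t * PV_t at t = 6.0000: 6.349307
  t * PV_t at t = 6.5000: 6.681317
  t * PV_t at t = 7.0000: 472.928154
Macaulay duration D = (sum_t t * PV_t) / P = 525.691472 / 83.564729 = 6.290830


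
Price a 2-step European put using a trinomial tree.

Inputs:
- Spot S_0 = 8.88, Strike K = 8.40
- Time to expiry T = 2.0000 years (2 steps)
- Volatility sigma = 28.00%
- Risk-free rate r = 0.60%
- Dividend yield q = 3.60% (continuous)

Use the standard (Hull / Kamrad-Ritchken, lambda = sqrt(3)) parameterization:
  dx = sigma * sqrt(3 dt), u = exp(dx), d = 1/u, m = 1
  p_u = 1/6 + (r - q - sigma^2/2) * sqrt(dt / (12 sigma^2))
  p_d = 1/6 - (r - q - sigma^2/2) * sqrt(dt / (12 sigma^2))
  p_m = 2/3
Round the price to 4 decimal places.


Answer: Price = V(0,0) = 1.2013

Derivation:
dt = T/N = 1.000000; dx = sigma*sqrt(3*dt) = 0.484974
u = exp(dx) = 1.624133; d = 1/u = 0.615713
p_u = 0.095323, p_m = 0.666667, p_d = 0.238011
Discount per step: exp(-r*dt) = 0.994018
Stock lattice S(k, j) with j the centered position index:
  k=0: S(0,+0) = 8.8800
  k=1: S(1,-1) = 5.4675; S(1,+0) = 8.8800; S(1,+1) = 14.4223
  k=2: S(2,-2) = 3.3664; S(2,-1) = 5.4675; S(2,+0) = 8.8800; S(2,+1) = 14.4223; S(2,+2) = 23.4237
Terminal payoffs V(N, j) = max(K - S_T, 0):
  V(2,-2) = 5.033569; V(2,-1) = 2.932468; V(2,+0) = 0.000000; V(2,+1) = 0.000000; V(2,+2) = 0.000000
Backward induction: V(k, j) = exp(-r*dt) * [p_u * V(k+1, j+1) + p_m * V(k+1, j) + p_d * V(k+1, j-1)]
  V(1,-1) = exp(-r*dt) * [p_u*0.000000 + p_m*2.932468 + p_d*5.033569] = 3.134160
  V(1,+0) = exp(-r*dt) * [p_u*0.000000 + p_m*0.000000 + p_d*2.932468] = 0.693783
  V(1,+1) = exp(-r*dt) * [p_u*0.000000 + p_m*0.000000 + p_d*0.000000] = 0.000000
  V(0,+0) = exp(-r*dt) * [p_u*0.000000 + p_m*0.693783 + p_d*3.134160] = 1.201257


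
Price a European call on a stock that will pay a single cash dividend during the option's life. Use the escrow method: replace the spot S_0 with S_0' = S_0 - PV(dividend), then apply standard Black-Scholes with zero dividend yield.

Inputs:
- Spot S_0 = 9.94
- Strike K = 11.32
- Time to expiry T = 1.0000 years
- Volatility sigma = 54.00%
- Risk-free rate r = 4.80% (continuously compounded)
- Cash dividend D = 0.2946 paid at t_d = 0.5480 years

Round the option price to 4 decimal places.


Answer: Price = 1.6522

Derivation:
PV(D) = D * exp(-r * t_d) = 0.2946 * 0.97403894 = 0.28695187
S_0' = S_0 - PV(D) = 9.9400 - 0.28695187 = 9.65304813
d1 = (ln(S_0'/K) + (r + sigma^2/2)*T) / (sigma*sqrt(T)) = 0.06389382
d2 = d1 - sigma*sqrt(T) = -0.47610618
exp(-rT) = 0.95313379
N(d1) = 0.52547261; N(d2) = 0.31699937
C = S_0' * N(d1) - K * exp(-rT) * N(d2) = 9.65304813 * 0.52547261 - 11.3200 * 0.95313379 * 0.31699937 = 1.6522


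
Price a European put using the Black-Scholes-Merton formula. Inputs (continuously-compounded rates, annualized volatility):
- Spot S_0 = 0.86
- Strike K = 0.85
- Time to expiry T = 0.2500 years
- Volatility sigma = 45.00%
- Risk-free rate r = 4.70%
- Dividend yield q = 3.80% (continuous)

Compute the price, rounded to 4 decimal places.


Answer: Price = 0.0700

Derivation:
d1 = (ln(S/K) + (r - q + 0.5*sigma^2) * T) / (sigma * sqrt(T)) = 0.17448240
d2 = d1 - sigma * sqrt(T) = -0.05051760
exp(-rT) = 0.98831876; exp(-qT) = 0.99054498
P = K * exp(-rT) * N(-d2) - S_0 * exp(-qT) * N(-d1)
N(-d1) = 0.43074318; N(-d2) = 0.52014504
P = 0.8500 * 0.98831876 * 0.52014504 - 0.8600 * 0.99054498 * 0.43074318 = 0.0700


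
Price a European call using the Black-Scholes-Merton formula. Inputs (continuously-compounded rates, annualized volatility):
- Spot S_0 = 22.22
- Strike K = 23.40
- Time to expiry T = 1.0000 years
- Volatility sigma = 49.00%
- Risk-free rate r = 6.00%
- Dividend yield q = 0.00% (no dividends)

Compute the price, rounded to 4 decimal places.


d1 = (ln(S/K) + (r - q + 0.5*sigma^2) * T) / (sigma * sqrt(T)) = 0.26185053
d2 = d1 - sigma * sqrt(T) = -0.22814947
exp(-rT) = 0.94176453; exp(-qT) = 1.00000000
C = S_0 * exp(-qT) * N(d1) - K * exp(-rT) * N(d2)
N(d1) = 0.60328166; N(d2) = 0.40976502
C = 22.2200 * 1.00000000 * 0.60328166 - 23.4000 * 0.94176453 * 0.40976502 = 4.3748

Answer: Price = 4.3748


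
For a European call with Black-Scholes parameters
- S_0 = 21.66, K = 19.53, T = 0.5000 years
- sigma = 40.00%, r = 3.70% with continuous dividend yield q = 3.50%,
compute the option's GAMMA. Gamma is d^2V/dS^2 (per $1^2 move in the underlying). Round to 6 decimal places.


d1 = 0.5109394385; d2 = 0.2280967260
phi(d1) = 0.3501239347; exp(-qT) = 0.9826522357; exp(-rT) = 0.9816700746
Gamma = exp(-qT) * phi(d1) / (S * sigma * sqrt(T)) = 0.9826522357 * 0.3501239347 / (21.6600 * 0.4000 * 0.7071067812) = 0.056159

Answer: Gamma = 0.056159


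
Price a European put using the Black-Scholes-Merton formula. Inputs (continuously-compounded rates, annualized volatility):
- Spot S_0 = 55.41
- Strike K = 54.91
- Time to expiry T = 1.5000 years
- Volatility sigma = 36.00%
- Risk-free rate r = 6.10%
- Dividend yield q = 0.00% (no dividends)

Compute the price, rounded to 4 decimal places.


Answer: Price = 6.7893

Derivation:
d1 = (ln(S/K) + (r - q + 0.5*sigma^2) * T) / (sigma * sqrt(T)) = 0.44853923
d2 = d1 - sigma * sqrt(T) = 0.00763107
exp(-rT) = 0.91256132; exp(-qT) = 1.00000000
P = K * exp(-rT) * N(-d2) - S_0 * exp(-qT) * N(-d1)
N(-d1) = 0.32688204; N(-d2) = 0.49695567
P = 54.9100 * 0.91256132 * 0.49695567 - 55.4100 * 1.00000000 * 0.32688204 = 6.7893


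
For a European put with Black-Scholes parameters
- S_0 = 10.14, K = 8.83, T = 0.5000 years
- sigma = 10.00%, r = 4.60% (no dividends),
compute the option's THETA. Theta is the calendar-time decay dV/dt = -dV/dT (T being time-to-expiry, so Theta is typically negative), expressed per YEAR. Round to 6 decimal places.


d1 = 2.3169482730; d2 = 2.2462375948
phi(d1) = 0.0272401529; exp(-qT) = 1.0000000000; exp(-rT) = 0.9772624838
Theta = -S*exp(-qT)*phi(d1)*sigma/(2*sqrt(T)) + r*K*exp(-rT)*N(-d2) - q*S*exp(-qT)*N(-d1)
N(-d1) = 0.0102532749; N(-d2) = 0.0123443967; sqrt(T) = 0.7071067812
Term 1 = -10.1400 * 1.0000000000 * 0.0272401529 * 0.1000 / (2 * 0.7071067812) = -0.0195313606
Term 2 = 0.0460 * 8.8300 * 0.9772624838 * 0.0123443967 = 0.0049000401
Term 3 = 0 (no dividend yield, q = 0)
Theta = -0.0195313606 + (0.0049000401) + (0.0000000000) = -0.014631

Answer: Theta = -0.014631


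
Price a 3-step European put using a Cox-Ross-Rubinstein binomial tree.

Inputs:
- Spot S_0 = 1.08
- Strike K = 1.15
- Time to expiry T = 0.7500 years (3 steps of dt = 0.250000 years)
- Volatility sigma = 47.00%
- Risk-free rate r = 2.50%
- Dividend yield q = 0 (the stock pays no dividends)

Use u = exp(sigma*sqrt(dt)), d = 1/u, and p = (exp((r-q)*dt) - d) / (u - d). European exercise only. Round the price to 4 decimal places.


dt = T/N = 0.250000
u = exp(sigma*sqrt(dt)) = 1.264909; d = 1/u = 0.790571
p = (exp((r-q)*dt) - d) / (u - d) = 0.454736
Discount per step: exp(-r*dt) = 0.993769
Stock lattice S(k, i) with i counting down-moves:
  k=0: S(0,0) = 1.0800
  k=1: S(1,0) = 1.3661; S(1,1) = 0.8538
  k=2: S(2,0) = 1.7280; S(2,1) = 1.0800; S(2,2) = 0.6750
  k=3: S(3,0) = 2.1858; S(3,1) = 1.3661; S(3,2) = 0.8538; S(3,3) = 0.5336
Terminal payoffs V(N, i) = max(K - S_T, 0):
  V(3,0) = 0.000000; V(3,1) = 0.000000; V(3,2) = 0.296183; V(3,3) = 0.616363
Backward induction: V(k, i) = exp(-r*dt) * [p * V(k+1, i) + (1-p) * V(k+1, i+1)].
  V(2,0) = exp(-r*dt) * [p*0.000000 + (1-p)*0.000000] = 0.000000
  V(2,1) = exp(-r*dt) * [p*0.000000 + (1-p)*0.296183] = 0.160492
  V(2,2) = exp(-r*dt) * [p*0.296183 + (1-p)*0.616363] = 0.467832
  V(1,0) = exp(-r*dt) * [p*0.000000 + (1-p)*0.160492] = 0.086965
  V(1,1) = exp(-r*dt) * [p*0.160492 + (1-p)*0.467832] = 0.326029
  V(0,0) = exp(-r*dt) * [p*0.086965 + (1-p)*0.326029] = 0.215964

Answer: Price = V(0,0) = 0.2160


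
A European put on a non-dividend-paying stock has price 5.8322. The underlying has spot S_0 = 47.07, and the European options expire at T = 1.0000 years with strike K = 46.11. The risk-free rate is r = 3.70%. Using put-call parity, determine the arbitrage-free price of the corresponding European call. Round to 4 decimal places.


Answer: Call price = 8.4671

Derivation:
Put-call parity: C - P = S_0 * exp(-qT) - K * exp(-rT).
S_0 * exp(-qT) = 47.0700 * 1.00000000 = 47.07000000
K * exp(-rT) = 46.1100 * 0.96367614 = 44.43510660
C = P + S*exp(-qT) - K*exp(-rT)
C = 5.8322 + 47.07000000 - 44.43510660 = 8.4671


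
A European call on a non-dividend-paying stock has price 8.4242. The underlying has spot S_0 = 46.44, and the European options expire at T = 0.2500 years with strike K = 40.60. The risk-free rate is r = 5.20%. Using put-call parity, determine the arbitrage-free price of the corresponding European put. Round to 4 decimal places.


Put-call parity: C - P = S_0 * exp(-qT) - K * exp(-rT).
S_0 * exp(-qT) = 46.4400 * 1.00000000 = 46.44000000
K * exp(-rT) = 40.6000 * 0.98708414 = 40.07561588
P = C - S*exp(-qT) + K*exp(-rT)
P = 8.4242 - 46.44000000 + 40.07561588 = 2.0598

Answer: Put price = 2.0598


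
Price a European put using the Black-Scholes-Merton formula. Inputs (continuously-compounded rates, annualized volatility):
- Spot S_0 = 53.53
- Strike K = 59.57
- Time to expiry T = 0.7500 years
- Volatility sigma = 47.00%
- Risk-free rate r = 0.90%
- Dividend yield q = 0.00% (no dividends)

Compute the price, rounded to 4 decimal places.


d1 = (ln(S/K) + (r - q + 0.5*sigma^2) * T) / (sigma * sqrt(T)) = -0.04255771
d2 = d1 - sigma * sqrt(T) = -0.44958965
exp(-rT) = 0.99327273; exp(-qT) = 1.00000000
P = K * exp(-rT) * N(-d2) - S_0 * exp(-qT) * N(-d1)
N(-d1) = 0.51697295; N(-d2) = 0.67349682
P = 59.5700 * 0.99327273 * 0.67349682 - 53.5300 * 1.00000000 * 0.51697295 = 12.1767

Answer: Price = 12.1767


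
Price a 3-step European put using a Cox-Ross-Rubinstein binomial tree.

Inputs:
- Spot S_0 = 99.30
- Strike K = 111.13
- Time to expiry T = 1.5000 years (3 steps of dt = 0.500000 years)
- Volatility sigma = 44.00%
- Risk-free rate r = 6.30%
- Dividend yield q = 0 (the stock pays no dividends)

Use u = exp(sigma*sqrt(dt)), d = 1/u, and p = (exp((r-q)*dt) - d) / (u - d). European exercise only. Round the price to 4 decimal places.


dt = T/N = 0.500000
u = exp(sigma*sqrt(dt)) = 1.364963; d = 1/u = 0.732621
p = (exp((r-q)*dt) - d) / (u - d) = 0.473447
Discount per step: exp(-r*dt) = 0.968991
Stock lattice S(k, i) with i counting down-moves:
  k=0: S(0,0) = 99.3000
  k=1: S(1,0) = 135.5408; S(1,1) = 72.7492
  k=2: S(2,0) = 185.0081; S(2,1) = 99.3000; S(2,2) = 53.2976
  k=3: S(3,0) = 252.5291; S(3,1) = 135.5408; S(3,2) = 72.7492; S(3,3) = 39.0469
Terminal payoffs V(N, i) = max(K - S_T, 0):
  V(3,0) = 0.000000; V(3,1) = 0.000000; V(3,2) = 38.380751; V(3,3) = 72.083056
Backward induction: V(k, i) = exp(-r*dt) * [p * V(k+1, i) + (1-p) * V(k+1, i+1)].
  V(2,0) = exp(-r*dt) * [p*0.000000 + (1-p)*0.000000] = 0.000000
  V(2,1) = exp(-r*dt) * [p*0.000000 + (1-p)*38.380751] = 19.582807
  V(2,2) = exp(-r*dt) * [p*38.380751 + (1-p)*72.083056] = 54.386349
  V(1,0) = exp(-r*dt) * [p*0.000000 + (1-p)*19.582807] = 9.991632
  V(1,1) = exp(-r*dt) * [p*19.582807 + (1-p)*54.386349] = 36.733190
  V(0,0) = exp(-r*dt) * [p*9.991632 + (1-p)*36.733190] = 23.326004

Answer: Price = V(0,0) = 23.3260


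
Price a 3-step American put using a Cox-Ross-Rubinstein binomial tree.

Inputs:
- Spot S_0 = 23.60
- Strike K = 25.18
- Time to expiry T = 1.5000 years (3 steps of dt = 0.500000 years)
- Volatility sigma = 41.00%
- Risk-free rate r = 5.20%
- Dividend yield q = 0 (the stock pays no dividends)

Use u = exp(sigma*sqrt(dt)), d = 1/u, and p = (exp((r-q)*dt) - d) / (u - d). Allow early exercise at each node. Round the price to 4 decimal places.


Answer: Price = V(0,0) = 4.9844

Derivation:
dt = T/N = 0.500000
u = exp(sigma*sqrt(dt)) = 1.336312; d = 1/u = 0.748328
p = (exp((r-q)*dt) - d) / (u - d) = 0.472824
Discount per step: exp(-r*dt) = 0.974335
Stock lattice S(k, i) with i counting down-moves:
  k=0: S(0,0) = 23.6000
  k=1: S(1,0) = 31.5370; S(1,1) = 17.6605
  k=2: S(2,0) = 42.1432; S(2,1) = 23.6000; S(2,2) = 13.2159
  k=3: S(3,0) = 56.3165; S(3,1) = 31.5370; S(3,2) = 17.6605; S(3,3) = 9.8898
Terminal payoffs V(N, i) = max(K - S_T, 0):
  V(3,0) = 0.000000; V(3,1) = 0.000000; V(3,2) = 7.519457; V(3,3) = 15.290186
Backward induction: V(k, i) = exp(-r*dt) * [p * V(k+1, i) + (1-p) * V(k+1, i+1)]; then take max(V_cont, immediate exercise) for American.
  V(2,0) = exp(-r*dt) * [p*0.000000 + (1-p)*0.000000] = 0.000000; exercise = 0.000000; V(2,0) = max -> 0.000000
  V(2,1) = exp(-r*dt) * [p*0.000000 + (1-p)*7.519457] = 3.862342; exercise = 1.580000; V(2,1) = max -> 3.862342
  V(2,2) = exp(-r*dt) * [p*7.519457 + (1-p)*15.290186] = 11.317877; exercise = 11.964120; V(2,2) = max -> 11.964120
  V(1,0) = exp(-r*dt) * [p*0.000000 + (1-p)*3.862342] = 1.983878; exercise = 0.000000; V(1,0) = max -> 1.983878
  V(1,1) = exp(-r*dt) * [p*3.862342 + (1-p)*11.964120] = 7.924664; exercise = 7.519457; V(1,1) = max -> 7.924664
  V(0,0) = exp(-r*dt) * [p*1.983878 + (1-p)*7.924664] = 4.984425; exercise = 1.580000; V(0,0) = max -> 4.984425


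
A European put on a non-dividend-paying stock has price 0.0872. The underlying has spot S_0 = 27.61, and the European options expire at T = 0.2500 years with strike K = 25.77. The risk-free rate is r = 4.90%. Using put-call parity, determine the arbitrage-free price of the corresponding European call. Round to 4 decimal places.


Answer: Call price = 2.2410

Derivation:
Put-call parity: C - P = S_0 * exp(-qT) - K * exp(-rT).
S_0 * exp(-qT) = 27.6100 * 1.00000000 = 27.61000000
K * exp(-rT) = 25.7700 * 0.98782473 = 25.45624318
C = P + S*exp(-qT) - K*exp(-rT)
C = 0.0872 + 27.61000000 - 25.45624318 = 2.2410


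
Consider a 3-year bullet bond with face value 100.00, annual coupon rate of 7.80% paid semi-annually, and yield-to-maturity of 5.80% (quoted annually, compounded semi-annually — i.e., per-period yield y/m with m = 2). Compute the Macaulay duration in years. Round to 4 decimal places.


Coupon per period c = face * coupon_rate / m = 3.900000
Periods per year m = 2; per-period yield y/m = 0.029000
Number of cashflows N = 6
Cashflows (t years, CF_t, discount factor 1/(1+y/m)^(m*t), PV):
  t = 0.5000: CF_t = 3.900000, DF = 0.971817, PV = 3.790087
  t = 1.0000: CF_t = 3.900000, DF = 0.944429, PV = 3.683273
  t = 1.5000: CF_t = 3.900000, DF = 0.917812, PV = 3.579468
  t = 2.0000: CF_t = 3.900000, DF = 0.891946, PV = 3.478589
  t = 2.5000: CF_t = 3.900000, DF = 0.866808, PV = 3.380553
  t = 3.0000: CF_t = 103.900000, DF = 0.842379, PV = 87.523222
Price P = sum_t PV_t = 105.435192
Macaulay numerator sum_t t * PV_t:
  t * PV_t at t = 0.5000: 1.895044
  t * PV_t at t = 1.0000: 3.683273
  t * PV_t at t = 1.5000: 5.369202
  t * PV_t at t = 2.0000: 6.957178
  t * PV_t at t = 2.5000: 8.451382
  t * PV_t at t = 3.0000: 262.569667
Macaulay duration D = (sum_t t * PV_t) / P = 288.925745 / 105.435192 = 2.740316

Answer: Macaulay duration = 2.7403 years


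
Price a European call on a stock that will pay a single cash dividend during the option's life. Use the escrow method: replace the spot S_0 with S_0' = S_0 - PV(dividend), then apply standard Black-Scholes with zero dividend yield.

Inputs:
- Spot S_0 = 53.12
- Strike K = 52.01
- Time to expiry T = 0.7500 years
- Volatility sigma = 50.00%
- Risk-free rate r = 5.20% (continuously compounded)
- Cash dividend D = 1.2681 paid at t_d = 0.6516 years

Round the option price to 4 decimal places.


Answer: Price = 9.7022

Derivation:
PV(D) = D * exp(-r * t_d) = 1.2681 * 0.96668441 = 1.22585250
S_0' = S_0 - PV(D) = 53.1200 - 1.22585250 = 51.89414750
d1 = (ln(S_0'/K) + (r + sigma^2/2)*T) / (sigma*sqrt(T)) = 0.30142305
d2 = d1 - sigma*sqrt(T) = -0.13158965
exp(-rT) = 0.96175071
N(d1) = 0.61845404; N(d2) = 0.44765444
C = S_0' * N(d1) - K * exp(-rT) * N(d2) = 51.89414750 * 0.61845404 - 52.0100 * 0.96175071 * 0.44765444 = 9.7022


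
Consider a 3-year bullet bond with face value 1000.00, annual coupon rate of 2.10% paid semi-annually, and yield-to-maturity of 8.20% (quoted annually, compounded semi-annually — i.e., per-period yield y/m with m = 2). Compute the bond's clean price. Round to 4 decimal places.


Answer: Price = 840.6340

Derivation:
Coupon per period c = face * coupon_rate / m = 10.500000
Periods per year m = 2; per-period yield y/m = 0.041000
Number of cashflows N = 6
Cashflows (t years, CF_t, discount factor 1/(1+y/m)^(m*t), PV):
  t = 0.5000: CF_t = 10.500000, DF = 0.960615, PV = 10.086455
  t = 1.0000: CF_t = 10.500000, DF = 0.922781, PV = 9.689198
  t = 1.5000: CF_t = 10.500000, DF = 0.886437, PV = 9.307587
  t = 2.0000: CF_t = 10.500000, DF = 0.851524, PV = 8.941006
  t = 2.5000: CF_t = 10.500000, DF = 0.817987, PV = 8.588863
  t = 3.0000: CF_t = 1010.500000, DF = 0.785770, PV = 794.020912
Price P = sum_t PV_t = 840.634022


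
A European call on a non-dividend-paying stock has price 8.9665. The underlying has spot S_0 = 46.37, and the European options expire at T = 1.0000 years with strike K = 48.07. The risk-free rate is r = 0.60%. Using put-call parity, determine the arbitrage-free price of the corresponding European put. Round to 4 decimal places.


Answer: Put price = 10.3789

Derivation:
Put-call parity: C - P = S_0 * exp(-qT) - K * exp(-rT).
S_0 * exp(-qT) = 46.3700 * 1.00000000 = 46.37000000
K * exp(-rT) = 48.0700 * 0.99401796 = 47.78244353
P = C - S*exp(-qT) + K*exp(-rT)
P = 8.9665 - 46.37000000 + 47.78244353 = 10.3789


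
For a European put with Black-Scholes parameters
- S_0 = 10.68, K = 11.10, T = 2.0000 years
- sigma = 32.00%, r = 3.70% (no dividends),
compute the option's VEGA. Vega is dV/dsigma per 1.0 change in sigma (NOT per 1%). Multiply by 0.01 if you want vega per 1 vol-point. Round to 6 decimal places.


Answer: Vega = 5.752472

Derivation:
d1 = 0.3045591223; d2 = -0.1479892177
phi(d1) = 0.3808625757; exp(-qT) = 1.0000000000; exp(-rT) = 0.9286716938
Vega = S * exp(-qT) * phi(d1) * sqrt(T) = 10.6800 * 1.0000000000 * 0.3808625757 * 1.4142135624 = 5.752472


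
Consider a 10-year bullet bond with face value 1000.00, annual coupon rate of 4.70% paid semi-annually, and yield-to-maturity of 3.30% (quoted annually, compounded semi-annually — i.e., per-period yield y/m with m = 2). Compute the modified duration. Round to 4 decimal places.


Coupon per period c = face * coupon_rate / m = 23.500000
Periods per year m = 2; per-period yield y/m = 0.016500
Number of cashflows N = 20
Cashflows (t years, CF_t, discount factor 1/(1+y/m)^(m*t), PV):
  t = 0.5000: CF_t = 23.500000, DF = 0.983768, PV = 23.118544
  t = 1.0000: CF_t = 23.500000, DF = 0.967799, PV = 22.743280
  t = 1.5000: CF_t = 23.500000, DF = 0.952090, PV = 22.374107
  t = 2.0000: CF_t = 23.500000, DF = 0.936635, PV = 22.010927
  t = 2.5000: CF_t = 23.500000, DF = 0.921432, PV = 21.653642
  t = 3.0000: CF_t = 23.500000, DF = 0.906475, PV = 21.302156
  t = 3.5000: CF_t = 23.500000, DF = 0.891761, PV = 20.956376
  t = 4.0000: CF_t = 23.500000, DF = 0.877285, PV = 20.616209
  t = 4.5000: CF_t = 23.500000, DF = 0.863045, PV = 20.281563
  t = 5.0000: CF_t = 23.500000, DF = 0.849036, PV = 19.952349
  t = 5.5000: CF_t = 23.500000, DF = 0.835254, PV = 19.628479
  t = 6.0000: CF_t = 23.500000, DF = 0.821696, PV = 19.309866
  t = 6.5000: CF_t = 23.500000, DF = 0.808359, PV = 18.996425
  t = 7.0000: CF_t = 23.500000, DF = 0.795237, PV = 18.688072
  t = 7.5000: CF_t = 23.500000, DF = 0.782329, PV = 18.384724
  t = 8.0000: CF_t = 23.500000, DF = 0.769630, PV = 18.086300
  t = 8.5000: CF_t = 23.500000, DF = 0.757137, PV = 17.792720
  t = 9.0000: CF_t = 23.500000, DF = 0.744847, PV = 17.503906
  t = 9.5000: CF_t = 23.500000, DF = 0.732757, PV = 17.219779
  t = 10.0000: CF_t = 1023.500000, DF = 0.720862, PV = 737.802610
Price P = sum_t PV_t = 1118.422035
First compute Macaulay numerator sum_t t * PV_t:
  t * PV_t at t = 0.5000: 11.559272
  t * PV_t at t = 1.0000: 22.743280
  t * PV_t at t = 1.5000: 33.561161
  t * PV_t at t = 2.0000: 44.021854
  t * PV_t at t = 2.5000: 54.134104
  t * PV_t at t = 3.0000: 63.906469
  t * PV_t at t = 3.5000: 73.347316
  t * PV_t at t = 4.0000: 82.464834
  t * PV_t at t = 4.5000: 91.267032
  t * PV_t at t = 5.0000: 99.761745
  t * PV_t at t = 5.5000: 107.956635
  t * PV_t at t = 6.0000: 115.859198
  t * PV_t at t = 6.5000: 123.476764
  t * PV_t at t = 7.0000: 130.816505
  t * PV_t at t = 7.5000: 137.885431
  t * PV_t at t = 8.0000: 144.690401
  t * PV_t at t = 8.5000: 151.238123
  t * PV_t at t = 9.0000: 157.535153
  t * PV_t at t = 9.5000: 163.587905
  t * PV_t at t = 10.0000: 7378.026105
Macaulay duration D = 9187.839286 / 1118.422035 = 8.215002
Modified duration = D / (1 + y/m) = 8.215002 / (1 + 0.016500) = 8.081655

Answer: Modified duration = 8.0817


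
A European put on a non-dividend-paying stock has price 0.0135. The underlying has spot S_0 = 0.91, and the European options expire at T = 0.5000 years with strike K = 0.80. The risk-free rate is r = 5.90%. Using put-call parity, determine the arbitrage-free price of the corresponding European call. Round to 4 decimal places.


Answer: Call price = 0.1468

Derivation:
Put-call parity: C - P = S_0 * exp(-qT) - K * exp(-rT).
S_0 * exp(-qT) = 0.9100 * 1.00000000 = 0.91000000
K * exp(-rT) = 0.8000 * 0.97093088 = 0.77674470
C = P + S*exp(-qT) - K*exp(-rT)
C = 0.0135 + 0.91000000 - 0.77674470 = 0.1468


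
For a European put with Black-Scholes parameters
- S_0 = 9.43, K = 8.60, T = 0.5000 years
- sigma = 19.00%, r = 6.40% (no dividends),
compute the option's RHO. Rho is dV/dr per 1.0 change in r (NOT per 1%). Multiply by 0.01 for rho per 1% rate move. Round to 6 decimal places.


Answer: Rho = -0.815352

Derivation:
d1 = 0.9911321736; d2 = 0.8567818851
phi(d1) = 0.2441164225; exp(-qT) = 1.0000000000; exp(-rT) = 0.9685065821
N(-d2) = 0.1957827194
Rho = -K*T*exp(-rT)*N(-d2) = -8.6000 * 0.5000 * 0.9685065821 * 0.1957827194 = -0.815352


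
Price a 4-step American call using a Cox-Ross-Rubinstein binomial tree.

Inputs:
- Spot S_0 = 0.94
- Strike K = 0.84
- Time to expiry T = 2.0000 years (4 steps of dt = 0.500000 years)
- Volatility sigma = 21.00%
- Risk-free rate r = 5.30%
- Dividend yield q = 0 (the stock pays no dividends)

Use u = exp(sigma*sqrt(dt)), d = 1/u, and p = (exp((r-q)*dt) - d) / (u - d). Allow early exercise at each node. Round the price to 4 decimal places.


Answer: Price = V(0,0) = 0.2212

Derivation:
dt = T/N = 0.500000
u = exp(sigma*sqrt(dt)) = 1.160084; d = 1/u = 0.862007
p = (exp((r-q)*dt) - d) / (u - d) = 0.553036
Discount per step: exp(-r*dt) = 0.973848
Stock lattice S(k, i) with i counting down-moves:
  k=0: S(0,0) = 0.9400
  k=1: S(1,0) = 1.0905; S(1,1) = 0.8103
  k=2: S(2,0) = 1.2650; S(2,1) = 0.9400; S(2,2) = 0.6985
  k=3: S(3,0) = 1.4676; S(3,1) = 1.0905; S(3,2) = 0.8103; S(3,3) = 0.6021
  k=4: S(4,0) = 1.7025; S(4,1) = 1.2650; S(4,2) = 0.9400; S(4,3) = 0.6985; S(4,4) = 0.5190
Terminal payoffs V(N, i) = max(S_T - K, 0):
  V(4,0) = 0.862494; V(4,1) = 0.425047; V(4,2) = 0.100000; V(4,3) = 0.000000; V(4,4) = 0.000000
Backward induction: V(k, i) = exp(-r*dt) * [p * V(k+1, i) + (1-p) * V(k+1, i+1)]; then take max(V_cont, immediate exercise) for American.
  V(3,0) = exp(-r*dt) * [p*0.862494 + (1-p)*0.425047] = 0.649529; exercise = 0.627561; V(3,0) = max -> 0.649529
  V(3,1) = exp(-r*dt) * [p*0.425047 + (1-p)*0.100000] = 0.272447; exercise = 0.250479; V(3,1) = max -> 0.272447
  V(3,2) = exp(-r*dt) * [p*0.100000 + (1-p)*0.000000] = 0.053857; exercise = 0.000000; V(3,2) = max -> 0.053857
  V(3,3) = exp(-r*dt) * [p*0.000000 + (1-p)*0.000000] = 0.000000; exercise = 0.000000; V(3,3) = max -> 0.000000
  V(2,0) = exp(-r*dt) * [p*0.649529 + (1-p)*0.272447] = 0.468408; exercise = 0.425047; V(2,0) = max -> 0.468408
  V(2,1) = exp(-r*dt) * [p*0.272447 + (1-p)*0.053857] = 0.170175; exercise = 0.100000; V(2,1) = max -> 0.170175
  V(2,2) = exp(-r*dt) * [p*0.053857 + (1-p)*0.000000] = 0.029006; exercise = 0.000000; V(2,2) = max -> 0.029006
  V(1,0) = exp(-r*dt) * [p*0.468408 + (1-p)*0.170175] = 0.326345; exercise = 0.250479; V(1,0) = max -> 0.326345
  V(1,1) = exp(-r*dt) * [p*0.170175 + (1-p)*0.029006] = 0.104278; exercise = 0.000000; V(1,1) = max -> 0.104278
  V(0,0) = exp(-r*dt) * [p*0.326345 + (1-p)*0.104278] = 0.221150; exercise = 0.100000; V(0,0) = max -> 0.221150


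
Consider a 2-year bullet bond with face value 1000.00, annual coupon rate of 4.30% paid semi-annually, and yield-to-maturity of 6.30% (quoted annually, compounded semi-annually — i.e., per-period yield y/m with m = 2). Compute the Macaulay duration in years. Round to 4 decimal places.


Coupon per period c = face * coupon_rate / m = 21.500000
Periods per year m = 2; per-period yield y/m = 0.031500
Number of cashflows N = 4
Cashflows (t years, CF_t, discount factor 1/(1+y/m)^(m*t), PV):
  t = 0.5000: CF_t = 21.500000, DF = 0.969462, PV = 20.843432
  t = 1.0000: CF_t = 21.500000, DF = 0.939856, PV = 20.206914
  t = 1.5000: CF_t = 21.500000, DF = 0.911155, PV = 19.589834
  t = 2.0000: CF_t = 1021.500000, DF = 0.883330, PV = 902.321783
Price P = sum_t PV_t = 962.961963
Macaulay numerator sum_t t * PV_t:
  t * PV_t at t = 0.5000: 10.421716
  t * PV_t at t = 1.0000: 20.206914
  t * PV_t at t = 1.5000: 29.384751
  t * PV_t at t = 2.0000: 1804.643566
Macaulay duration D = (sum_t t * PV_t) / P = 1864.656947 / 962.961963 = 1.936377

Answer: Macaulay duration = 1.9364 years


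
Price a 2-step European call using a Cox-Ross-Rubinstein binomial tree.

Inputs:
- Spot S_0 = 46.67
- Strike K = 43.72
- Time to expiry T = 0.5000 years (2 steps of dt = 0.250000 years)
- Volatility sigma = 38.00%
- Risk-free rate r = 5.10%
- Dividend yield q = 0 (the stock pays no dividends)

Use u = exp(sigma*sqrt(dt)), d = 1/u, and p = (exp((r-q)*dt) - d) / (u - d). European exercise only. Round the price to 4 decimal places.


Answer: Price = V(0,0) = 7.0884

Derivation:
dt = T/N = 0.250000
u = exp(sigma*sqrt(dt)) = 1.209250; d = 1/u = 0.826959
p = (exp((r-q)*dt) - d) / (u - d) = 0.486208
Discount per step: exp(-r*dt) = 0.987331
Stock lattice S(k, i) with i counting down-moves:
  k=0: S(0,0) = 46.6700
  k=1: S(1,0) = 56.4357; S(1,1) = 38.5942
  k=2: S(2,0) = 68.2448; S(2,1) = 46.6700; S(2,2) = 31.9158
Terminal payoffs V(N, i) = max(S_T - K, 0):
  V(2,0) = 24.524822; V(2,1) = 2.950000; V(2,2) = 0.000000
Backward induction: V(k, i) = exp(-r*dt) * [p * V(k+1, i) + (1-p) * V(k+1, i+1)].
  V(1,0) = exp(-r*dt) * [p*24.524822 + (1-p)*2.950000] = 13.269570
  V(1,1) = exp(-r*dt) * [p*2.950000 + (1-p)*0.000000] = 1.416141
  V(0,0) = exp(-r*dt) * [p*13.269570 + (1-p)*1.416141] = 7.088411


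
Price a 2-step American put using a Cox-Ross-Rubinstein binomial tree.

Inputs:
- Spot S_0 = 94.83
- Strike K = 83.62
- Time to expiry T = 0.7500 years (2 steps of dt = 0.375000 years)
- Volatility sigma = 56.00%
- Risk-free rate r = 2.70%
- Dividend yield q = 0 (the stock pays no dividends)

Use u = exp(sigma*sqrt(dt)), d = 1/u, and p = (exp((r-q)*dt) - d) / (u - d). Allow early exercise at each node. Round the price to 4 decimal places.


dt = T/N = 0.375000
u = exp(sigma*sqrt(dt)) = 1.409068; d = 1/u = 0.709689
p = (exp((r-q)*dt) - d) / (u - d) = 0.429649
Discount per step: exp(-r*dt) = 0.989926
Stock lattice S(k, i) with i counting down-moves:
  k=0: S(0,0) = 94.8300
  k=1: S(1,0) = 133.6219; S(1,1) = 67.2998
  k=2: S(2,0) = 188.2824; S(2,1) = 94.8300; S(2,2) = 47.7619
Terminal payoffs V(N, i) = max(K - S_T, 0):
  V(2,0) = 0.000000; V(2,1) = 0.000000; V(2,2) = 35.858079
Backward induction: V(k, i) = exp(-r*dt) * [p * V(k+1, i) + (1-p) * V(k+1, i+1)]; then take max(V_cont, immediate exercise) for American.
  V(1,0) = exp(-r*dt) * [p*0.000000 + (1-p)*0.000000] = 0.000000; exercise = 0.000000; V(1,0) = max -> 0.000000
  V(1,1) = exp(-r*dt) * [p*0.000000 + (1-p)*35.858079] = 20.245665; exercise = 16.320201; V(1,1) = max -> 20.245665
  V(0,0) = exp(-r*dt) * [p*0.000000 + (1-p)*20.245665] = 11.430812; exercise = 0.000000; V(0,0) = max -> 11.430812

Answer: Price = V(0,0) = 11.4308


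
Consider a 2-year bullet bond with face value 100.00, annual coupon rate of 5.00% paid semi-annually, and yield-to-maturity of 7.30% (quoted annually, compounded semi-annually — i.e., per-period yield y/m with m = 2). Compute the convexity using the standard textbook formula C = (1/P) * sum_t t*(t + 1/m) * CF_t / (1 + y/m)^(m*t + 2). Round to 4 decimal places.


Answer: Convexity = 4.4258

Derivation:
Coupon per period c = face * coupon_rate / m = 2.500000
Periods per year m = 2; per-period yield y/m = 0.036500
Number of cashflows N = 4
Cashflows (t years, CF_t, discount factor 1/(1+y/m)^(m*t), PV):
  t = 0.5000: CF_t = 2.500000, DF = 0.964785, PV = 2.411963
  t = 1.0000: CF_t = 2.500000, DF = 0.930811, PV = 2.327027
  t = 1.5000: CF_t = 2.500000, DF = 0.898033, PV = 2.245081
  t = 2.0000: CF_t = 102.500000, DF = 0.866409, PV = 88.806886
Price P = sum_t PV_t = 95.790957
Convexity numerator sum_t t*(t + 1/m) * CF_t / (1+y/m)^(m*t + 2):
  t = 0.5000: term = 1.122541
  t = 1.0000: term = 3.249032
  t = 1.5000: term = 6.269238
  t = 2.0000: term = 413.312016
Convexity = (1/P) * sum = 423.952826 / 95.790957 = 4.425813
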